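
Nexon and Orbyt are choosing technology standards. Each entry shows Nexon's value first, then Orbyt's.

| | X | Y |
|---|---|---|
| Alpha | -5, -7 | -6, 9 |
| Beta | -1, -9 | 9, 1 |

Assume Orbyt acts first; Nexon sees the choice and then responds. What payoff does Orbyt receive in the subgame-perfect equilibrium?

1

Backward induction with Orbyt moving first.
- X: Nexon compares -5, -1 and picks Beta; Orbyt would get -9.
- Y: Nexon compares -6, 9 and picks Beta; Orbyt would get 1.
Maximizing over -9, 1, Orbyt chooses Y. Subgame-perfect outcome: (Beta, Y) with payoffs (9, 1).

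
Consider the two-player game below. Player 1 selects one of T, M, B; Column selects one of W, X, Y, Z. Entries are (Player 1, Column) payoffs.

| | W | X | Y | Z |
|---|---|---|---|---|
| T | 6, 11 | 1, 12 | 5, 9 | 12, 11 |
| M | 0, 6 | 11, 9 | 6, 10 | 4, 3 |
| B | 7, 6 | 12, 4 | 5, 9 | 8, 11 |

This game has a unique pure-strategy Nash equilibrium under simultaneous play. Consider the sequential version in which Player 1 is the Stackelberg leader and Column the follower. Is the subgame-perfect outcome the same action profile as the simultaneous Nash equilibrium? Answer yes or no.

no

Work backward from Column's decision.
- T: Column compares 11, 12, 9, 11 and picks X; Player 1 would get 1.
- M: Column compares 6, 9, 10, 3 and picks Y; Player 1 would get 6.
- B: Column compares 6, 4, 9, 11 and picks Z; Player 1 would get 8.
Among 1, 6, 8, the best is 8 at B. Subgame-perfect outcome: (B, Z) with payoffs (8, 11).
For the simultaneous game, intersect best replies.
Player 1's best replies: W→B; X→B; Y→M; Z→T.
Column's best replies: T→X; M→Y; B→Z.
Only (M, Y) has each player best-responding; Nash payoffs (6, 10).
Sequential outcome (B, Z) differs from the Nash profile (M, Y).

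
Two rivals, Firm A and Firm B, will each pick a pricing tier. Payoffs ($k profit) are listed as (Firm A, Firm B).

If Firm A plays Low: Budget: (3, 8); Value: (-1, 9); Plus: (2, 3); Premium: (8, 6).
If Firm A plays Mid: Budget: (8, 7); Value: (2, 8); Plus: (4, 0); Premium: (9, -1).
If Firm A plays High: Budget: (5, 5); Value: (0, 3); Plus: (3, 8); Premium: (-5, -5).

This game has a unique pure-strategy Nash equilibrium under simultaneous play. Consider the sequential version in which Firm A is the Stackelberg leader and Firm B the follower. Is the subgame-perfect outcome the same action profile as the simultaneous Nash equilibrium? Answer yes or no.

no

Solve by backward induction (Firm A leads).
- Low: BR = Value, leader payoff -1.
- Mid: BR = Value, leader payoff 2.
- High: BR = Plus, leader payoff 3.
Maximizing over -1, 2, 3, Firm A chooses High. Subgame-perfect outcome: (High, Plus) with payoffs (3, 8).
Now find the simultaneous Nash equilibrium.
Firm A's best replies: Budget→Mid; Value→Mid; Plus→Mid; Premium→Mid.
Firm B's best replies: Low→Value; Mid→Value; High→Plus.
The unique mutual best reply is (Mid, Value), giving (2, 8).
Sequential outcome (High, Plus) differs from the Nash profile (Mid, Value).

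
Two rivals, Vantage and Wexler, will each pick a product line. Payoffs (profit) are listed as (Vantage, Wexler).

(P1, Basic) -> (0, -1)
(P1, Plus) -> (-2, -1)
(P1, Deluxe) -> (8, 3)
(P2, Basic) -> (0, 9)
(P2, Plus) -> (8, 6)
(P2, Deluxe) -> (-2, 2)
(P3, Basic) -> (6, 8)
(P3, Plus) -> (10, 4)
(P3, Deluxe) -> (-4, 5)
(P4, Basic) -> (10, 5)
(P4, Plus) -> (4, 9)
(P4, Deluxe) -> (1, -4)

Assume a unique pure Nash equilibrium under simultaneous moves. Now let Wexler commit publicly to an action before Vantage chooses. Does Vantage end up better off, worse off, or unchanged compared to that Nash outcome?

better off

Solve by backward induction (Wexler leads).
- Basic: Vantage compares 0, 0, 6, 10 and picks P4; Wexler would get 5.
- Plus: Vantage compares -2, 8, 10, 4 and picks P3; Wexler would get 4.
- Deluxe: Vantage compares 8, -2, -4, 1 and picks P1; Wexler would get 3.
Maximizing over 5, 4, 3, Wexler chooses Basic. Subgame-perfect outcome: (P4, Basic) with payoffs (10, 5).
For the simultaneous game, intersect best replies.
Vantage's best replies: Basic→P4; Plus→P3; Deluxe→P1.
Wexler's best replies: P1→Deluxe; P2→Basic; P3→Basic; P4→Plus.
Only (P1, Deluxe) has each player best-responding; Nash payoffs (8, 3).
Vantage earns 10 sequentially versus 8 at the Nash outcome: better off.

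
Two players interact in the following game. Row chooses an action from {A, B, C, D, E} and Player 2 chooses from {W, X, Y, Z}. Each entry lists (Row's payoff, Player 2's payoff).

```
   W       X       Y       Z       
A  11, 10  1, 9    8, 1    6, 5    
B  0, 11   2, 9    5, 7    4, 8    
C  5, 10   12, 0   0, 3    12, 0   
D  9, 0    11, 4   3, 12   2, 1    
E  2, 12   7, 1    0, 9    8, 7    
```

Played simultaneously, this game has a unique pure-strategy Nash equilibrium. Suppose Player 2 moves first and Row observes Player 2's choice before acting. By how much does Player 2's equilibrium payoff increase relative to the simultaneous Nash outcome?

0

Row best-responds to each possible Player 2 move:
- W: Row compares 11, 0, 5, 9, 2 and picks A; Player 2 would get 10.
- X: Row compares 1, 2, 12, 11, 7 and picks C; Player 2 would get 0.
- Y: Row compares 8, 5, 0, 3, 0 and picks A; Player 2 would get 1.
- Z: Row compares 6, 4, 12, 2, 8 and picks C; Player 2 would get 0.
Player 2's induced payoffs are 10, 0, 1, 0, so Player 2 commits to W. Subgame-perfect outcome: (A, W) with payoffs (11, 10).
For the simultaneous game, intersect best replies.
Row's best replies: W→A; X→C; Y→A; Z→C.
Player 2's best replies: A→W; B→W; C→W; D→Y; E→W.
Only (A, W) has each player best-responding; Nash payoffs (11, 10).
Player 2's commitment gain: 10 − 10 = 0.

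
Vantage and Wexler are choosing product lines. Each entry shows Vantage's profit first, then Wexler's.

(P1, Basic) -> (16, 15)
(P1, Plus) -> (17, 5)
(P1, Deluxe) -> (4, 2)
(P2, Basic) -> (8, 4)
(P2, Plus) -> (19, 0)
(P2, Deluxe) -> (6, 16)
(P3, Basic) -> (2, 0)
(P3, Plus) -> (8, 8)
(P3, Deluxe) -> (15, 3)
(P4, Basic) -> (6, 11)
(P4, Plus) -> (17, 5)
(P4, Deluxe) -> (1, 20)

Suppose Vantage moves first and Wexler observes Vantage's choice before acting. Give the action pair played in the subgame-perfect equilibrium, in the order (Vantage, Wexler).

(P1, Basic)

Work backward from Wexler's decision.
- P1: Wexler compares 15, 5, 2 and picks Basic; Vantage would get 16.
- P2: Wexler compares 4, 0, 16 and picks Deluxe; Vantage would get 6.
- P3: Wexler compares 0, 8, 3 and picks Plus; Vantage would get 8.
- P4: Wexler compares 11, 5, 20 and picks Deluxe; Vantage would get 1.
Maximizing over 16, 6, 8, 1, Vantage chooses P1. Subgame-perfect outcome: (P1, Basic) with payoffs (16, 15).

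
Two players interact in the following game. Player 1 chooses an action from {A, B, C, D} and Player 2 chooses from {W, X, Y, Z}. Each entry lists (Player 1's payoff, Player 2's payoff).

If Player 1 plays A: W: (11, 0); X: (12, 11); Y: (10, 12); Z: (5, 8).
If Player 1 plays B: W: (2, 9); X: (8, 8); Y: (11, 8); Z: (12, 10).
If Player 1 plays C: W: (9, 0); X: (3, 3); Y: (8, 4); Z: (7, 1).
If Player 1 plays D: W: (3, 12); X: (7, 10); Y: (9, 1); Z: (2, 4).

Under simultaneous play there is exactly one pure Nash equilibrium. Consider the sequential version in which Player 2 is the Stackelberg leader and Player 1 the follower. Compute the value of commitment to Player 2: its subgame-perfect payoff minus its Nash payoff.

Backward induction with Player 2 moving first.
- W: Player 1 compares 11, 2, 9, 3 and picks A; Player 2 would get 0.
- X: Player 1 compares 12, 8, 3, 7 and picks A; Player 2 would get 11.
- Y: Player 1 compares 10, 11, 8, 9 and picks B; Player 2 would get 8.
- Z: Player 1 compares 5, 12, 7, 2 and picks B; Player 2 would get 10.
Maximizing over 0, 11, 8, 10, Player 2 chooses X. Subgame-perfect outcome: (A, X) with payoffs (12, 11).
For the simultaneous game, intersect best replies.
Player 1's best replies: W→A; X→A; Y→B; Z→B.
Player 2's best replies: A→Y; B→Z; C→Y; D→W.
The unique mutual best reply is (B, Z), giving (12, 10).
Player 2's commitment gain: 11 − 10 = 1.

1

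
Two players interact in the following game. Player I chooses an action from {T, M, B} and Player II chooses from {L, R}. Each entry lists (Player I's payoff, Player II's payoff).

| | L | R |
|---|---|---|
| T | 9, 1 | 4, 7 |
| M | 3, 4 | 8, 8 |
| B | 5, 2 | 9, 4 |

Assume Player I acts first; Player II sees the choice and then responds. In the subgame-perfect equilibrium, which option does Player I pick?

Player II best-responds to each possible Player I move:
- T → Player II plays R (best of 1, 7); Player I gets 4.
- M → Player II plays R (best of 4, 8); Player I gets 8.
- B → Player II plays R (best of 2, 4); Player I gets 9.
Maximizing over 4, 8, 9, Player I chooses B. Subgame-perfect outcome: (B, R) with payoffs (9, 4).

B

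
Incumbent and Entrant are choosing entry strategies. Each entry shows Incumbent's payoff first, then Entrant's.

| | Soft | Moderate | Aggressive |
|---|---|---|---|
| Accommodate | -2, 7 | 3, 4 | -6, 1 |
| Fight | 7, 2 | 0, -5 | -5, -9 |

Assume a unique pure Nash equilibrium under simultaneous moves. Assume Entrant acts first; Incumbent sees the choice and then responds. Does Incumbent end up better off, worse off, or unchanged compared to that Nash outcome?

Work backward from Incumbent's decision.
- Soft: BR = Fight, leader payoff 2.
- Moderate: BR = Accommodate, leader payoff 4.
- Aggressive: BR = Fight, leader payoff -9.
Among 2, 4, -9, the best is 4 at Moderate. Subgame-perfect outcome: (Accommodate, Moderate) with payoffs (3, 4).
Now find the simultaneous Nash equilibrium.
Incumbent's best replies: Soft→Fight; Moderate→Accommodate; Aggressive→Fight.
Entrant's best replies: Accommodate→Soft; Fight→Soft.
The unique mutual best reply is (Fight, Soft), giving (7, 2).
Incumbent earns 3 sequentially versus 7 at the Nash outcome: worse off.

worse off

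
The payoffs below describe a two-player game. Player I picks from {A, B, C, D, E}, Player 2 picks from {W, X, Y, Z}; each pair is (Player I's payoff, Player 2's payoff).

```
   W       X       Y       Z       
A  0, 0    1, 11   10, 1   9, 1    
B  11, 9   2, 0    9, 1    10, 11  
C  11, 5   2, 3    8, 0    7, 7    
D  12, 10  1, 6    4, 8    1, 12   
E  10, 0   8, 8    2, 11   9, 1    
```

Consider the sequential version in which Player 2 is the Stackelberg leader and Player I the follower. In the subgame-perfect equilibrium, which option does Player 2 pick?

Work backward from Player I's decision.
- W → Player I plays D (best of 0, 11, 11, 12, 10); Player 2 gets 10.
- X → Player I plays E (best of 1, 2, 2, 1, 8); Player 2 gets 8.
- Y → Player I plays A (best of 10, 9, 8, 4, 2); Player 2 gets 1.
- Z → Player I plays B (best of 9, 10, 7, 1, 9); Player 2 gets 11.
Among 10, 8, 1, 11, the best is 11 at Z. Subgame-perfect outcome: (B, Z) with payoffs (10, 11).

Z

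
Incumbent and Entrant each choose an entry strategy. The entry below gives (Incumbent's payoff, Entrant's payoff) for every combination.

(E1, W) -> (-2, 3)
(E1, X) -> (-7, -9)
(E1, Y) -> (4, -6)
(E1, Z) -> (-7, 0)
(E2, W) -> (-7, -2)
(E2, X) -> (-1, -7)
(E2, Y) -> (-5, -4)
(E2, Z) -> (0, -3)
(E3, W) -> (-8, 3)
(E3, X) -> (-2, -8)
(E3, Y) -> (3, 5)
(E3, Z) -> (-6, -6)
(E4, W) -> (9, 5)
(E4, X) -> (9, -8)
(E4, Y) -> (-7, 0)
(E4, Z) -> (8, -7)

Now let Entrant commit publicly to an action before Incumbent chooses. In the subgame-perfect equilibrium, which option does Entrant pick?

W

Backward induction with Entrant moving first.
- W: BR = E4, leader payoff 5.
- X: BR = E4, leader payoff -8.
- Y: BR = E1, leader payoff -6.
- Z: BR = E4, leader payoff -7.
Entrant's induced payoffs are 5, -8, -6, -7, so Entrant commits to W. Subgame-perfect outcome: (E4, W) with payoffs (9, 5).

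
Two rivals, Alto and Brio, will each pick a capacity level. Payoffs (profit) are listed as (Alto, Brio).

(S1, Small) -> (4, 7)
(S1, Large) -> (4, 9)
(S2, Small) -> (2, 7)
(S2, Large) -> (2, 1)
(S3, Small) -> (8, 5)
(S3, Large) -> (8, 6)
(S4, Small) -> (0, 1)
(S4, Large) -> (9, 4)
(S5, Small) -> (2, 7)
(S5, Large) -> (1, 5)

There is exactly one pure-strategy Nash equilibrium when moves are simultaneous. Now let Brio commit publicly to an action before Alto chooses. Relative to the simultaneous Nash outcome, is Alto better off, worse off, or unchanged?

Alto best-responds to each possible Brio move:
- Small → Alto plays S3 (best of 4, 2, 8, 0, 2); Brio gets 5.
- Large → Alto plays S4 (best of 4, 2, 8, 9, 1); Brio gets 4.
Brio's induced payoffs are 5, 4, so Brio commits to Small. Subgame-perfect outcome: (S3, Small) with payoffs (8, 5).
For the simultaneous game, intersect best replies.
Alto's best replies: Small→S3; Large→S4.
Brio's best replies: S1→Large; S2→Small; S3→Large; S4→Large; S5→Small.
The unique mutual best reply is (S4, Large), giving (9, 4).
Alto earns 8 sequentially versus 9 at the Nash outcome: worse off.

worse off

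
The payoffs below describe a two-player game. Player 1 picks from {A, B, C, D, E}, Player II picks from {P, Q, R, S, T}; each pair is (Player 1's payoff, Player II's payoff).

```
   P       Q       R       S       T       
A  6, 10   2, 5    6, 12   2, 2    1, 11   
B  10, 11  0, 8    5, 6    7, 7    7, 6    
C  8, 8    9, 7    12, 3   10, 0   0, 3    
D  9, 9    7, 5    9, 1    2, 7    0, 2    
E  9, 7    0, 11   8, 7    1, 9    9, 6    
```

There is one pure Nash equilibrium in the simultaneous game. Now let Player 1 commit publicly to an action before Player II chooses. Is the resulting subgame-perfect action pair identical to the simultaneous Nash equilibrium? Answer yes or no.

yes

Work backward from Player II's decision.
- A → Player II plays R (best of 10, 5, 12, 2, 11); Player 1 gets 6.
- B → Player II plays P (best of 11, 8, 6, 7, 6); Player 1 gets 10.
- C → Player II plays P (best of 8, 7, 3, 0, 3); Player 1 gets 8.
- D → Player II plays P (best of 9, 5, 1, 7, 2); Player 1 gets 9.
- E → Player II plays Q (best of 7, 11, 7, 9, 6); Player 1 gets 0.
Maximizing over 6, 10, 8, 9, 0, Player 1 chooses B. Subgame-perfect outcome: (B, P) with payoffs (10, 11).
Under simultaneous play:
Player 1's best replies: P→B; Q→C; R→C; S→C; T→E.
Player II's best replies: A→R; B→P; C→P; D→P; E→Q.
Only (B, P) has each player best-responding; Nash payoffs (10, 11).
Sequential outcome (B, P) coincides with the Nash profile (B, P).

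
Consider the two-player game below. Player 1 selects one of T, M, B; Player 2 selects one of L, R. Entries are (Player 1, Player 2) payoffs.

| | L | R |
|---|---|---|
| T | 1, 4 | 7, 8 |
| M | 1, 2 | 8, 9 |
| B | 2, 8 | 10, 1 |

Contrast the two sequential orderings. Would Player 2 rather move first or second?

second

If Player 1 leads: Player 2's best replies are T→R, M→R, B→L; Player 1's induced payoffs 7, 8, 2; outcome (M, R), payoffs (8, 9).
If Player 2 leads: Player 1's best replies are L→B, R→B; Player 2's induced payoffs 8, 1; outcome (B, L), payoffs (2, 8).
Player 2 gets 8 moving first and 9 moving second, so Player 2 prefers to move second.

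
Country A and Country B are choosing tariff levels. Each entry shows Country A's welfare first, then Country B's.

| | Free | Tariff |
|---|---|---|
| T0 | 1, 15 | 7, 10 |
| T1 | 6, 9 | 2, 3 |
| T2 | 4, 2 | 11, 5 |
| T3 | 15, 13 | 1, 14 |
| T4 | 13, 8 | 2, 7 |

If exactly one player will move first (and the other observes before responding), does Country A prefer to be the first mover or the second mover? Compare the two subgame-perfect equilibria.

If Country A leads: Country B's best replies are T0→Free, T1→Free, T2→Tariff, T3→Tariff, T4→Free; Country A's induced payoffs 1, 6, 11, 1, 13; outcome (T4, Free), payoffs (13, 8).
If Country B leads: Country A's best replies are Free→T3, Tariff→T2; Country B's induced payoffs 13, 5; outcome (T3, Free), payoffs (15, 13).
Country A gets 13 moving first and 15 moving second, so Country A prefers to move second.

second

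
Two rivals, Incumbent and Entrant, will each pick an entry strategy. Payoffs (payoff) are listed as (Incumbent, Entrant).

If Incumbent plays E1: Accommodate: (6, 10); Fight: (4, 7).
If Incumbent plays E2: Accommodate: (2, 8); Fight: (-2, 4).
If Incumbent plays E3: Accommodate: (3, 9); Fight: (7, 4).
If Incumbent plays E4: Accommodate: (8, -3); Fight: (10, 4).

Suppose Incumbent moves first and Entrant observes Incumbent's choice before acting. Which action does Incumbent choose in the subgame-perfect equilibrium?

E4

Work backward from Entrant's decision.
- E1: Entrant compares 10, 7 and picks Accommodate; Incumbent would get 6.
- E2: Entrant compares 8, 4 and picks Accommodate; Incumbent would get 2.
- E3: Entrant compares 9, 4 and picks Accommodate; Incumbent would get 3.
- E4: Entrant compares -3, 4 and picks Fight; Incumbent would get 10.
Among 6, 2, 3, 10, the best is 10 at E4. Subgame-perfect outcome: (E4, Fight) with payoffs (10, 4).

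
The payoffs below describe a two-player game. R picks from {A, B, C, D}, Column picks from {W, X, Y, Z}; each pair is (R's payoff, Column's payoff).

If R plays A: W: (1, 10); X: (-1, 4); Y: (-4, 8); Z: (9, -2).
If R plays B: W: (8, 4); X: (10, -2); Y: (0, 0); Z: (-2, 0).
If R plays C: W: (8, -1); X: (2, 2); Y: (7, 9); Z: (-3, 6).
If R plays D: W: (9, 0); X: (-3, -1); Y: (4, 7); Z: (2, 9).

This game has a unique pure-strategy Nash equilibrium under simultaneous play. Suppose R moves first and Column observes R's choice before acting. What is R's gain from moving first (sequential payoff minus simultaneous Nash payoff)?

Backward induction with R moving first.
- A: Column compares 10, 4, 8, -2 and picks W; R would get 1.
- B: Column compares 4, -2, 0, 0 and picks W; R would get 8.
- C: Column compares -1, 2, 9, 6 and picks Y; R would get 7.
- D: Column compares 0, -1, 7, 9 and picks Z; R would get 2.
R's induced payoffs are 1, 8, 7, 2, so R commits to B. Subgame-perfect outcome: (B, W) with payoffs (8, 4).
Now find the simultaneous Nash equilibrium.
R's best replies: W→D; X→B; Y→C; Z→A.
Column's best replies: A→W; B→W; C→Y; D→Z.
Only (C, Y) has each player best-responding; Nash payoffs (7, 9).
R's commitment gain: 8 − 7 = 1.

1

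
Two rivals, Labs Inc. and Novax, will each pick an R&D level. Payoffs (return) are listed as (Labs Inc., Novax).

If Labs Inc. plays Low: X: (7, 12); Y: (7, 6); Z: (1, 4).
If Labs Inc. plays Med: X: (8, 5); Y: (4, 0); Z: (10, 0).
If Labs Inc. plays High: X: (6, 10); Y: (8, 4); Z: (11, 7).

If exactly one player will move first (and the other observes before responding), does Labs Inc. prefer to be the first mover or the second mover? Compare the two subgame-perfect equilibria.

If Labs Inc. leads: Novax's best replies are Low→X, Med→X, High→X; Labs Inc.'s induced payoffs 7, 8, 6; outcome (Med, X), payoffs (8, 5).
If Novax leads: Labs Inc.'s best replies are X→Med, Y→High, Z→High; Novax's induced payoffs 5, 4, 7; outcome (High, Z), payoffs (11, 7).
Labs Inc. gets 8 moving first and 11 moving second, so Labs Inc. prefers to move second.

second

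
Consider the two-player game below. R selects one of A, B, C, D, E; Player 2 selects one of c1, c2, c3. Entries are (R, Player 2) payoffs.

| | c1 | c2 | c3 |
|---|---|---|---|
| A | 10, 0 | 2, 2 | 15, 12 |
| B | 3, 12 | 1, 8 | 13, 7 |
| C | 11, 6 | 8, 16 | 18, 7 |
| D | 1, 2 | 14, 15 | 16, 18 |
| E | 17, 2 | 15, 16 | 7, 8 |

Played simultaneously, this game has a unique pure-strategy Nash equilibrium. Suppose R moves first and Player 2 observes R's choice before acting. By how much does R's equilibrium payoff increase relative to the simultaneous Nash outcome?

1

Work backward from Player 2's decision.
- A: Player 2 compares 0, 2, 12 and picks c3; R would get 15.
- B: Player 2 compares 12, 8, 7 and picks c1; R would get 3.
- C: Player 2 compares 6, 16, 7 and picks c2; R would get 8.
- D: Player 2 compares 2, 15, 18 and picks c3; R would get 16.
- E: Player 2 compares 2, 16, 8 and picks c2; R would get 15.
Among 15, 3, 8, 16, 15, the best is 16 at D. Subgame-perfect outcome: (D, c3) with payoffs (16, 18).
For the simultaneous game, intersect best replies.
R's best replies: c1→E; c2→E; c3→C.
Player 2's best replies: A→c3; B→c1; C→c2; D→c3; E→c2.
Only (E, c2) has each player best-responding; Nash payoffs (15, 16).
R's commitment gain: 16 − 15 = 1.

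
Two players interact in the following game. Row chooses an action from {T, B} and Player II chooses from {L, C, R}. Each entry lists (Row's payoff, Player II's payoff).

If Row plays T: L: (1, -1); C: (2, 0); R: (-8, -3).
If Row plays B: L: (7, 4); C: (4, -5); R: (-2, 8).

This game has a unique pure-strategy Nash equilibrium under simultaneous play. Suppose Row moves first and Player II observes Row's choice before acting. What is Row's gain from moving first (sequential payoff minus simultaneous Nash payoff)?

4

Backward induction with Row moving first.
- T: BR = C, leader payoff 2.
- B: BR = R, leader payoff -2.
Maximizing over 2, -2, Row chooses T. Subgame-perfect outcome: (T, C) with payoffs (2, 0).
For the simultaneous game, intersect best replies.
Row's best replies: L→B; C→B; R→B.
Player II's best replies: T→C; B→R.
The unique mutual best reply is (B, R), giving (-2, 8).
Row's commitment gain: 2 − -2 = 4.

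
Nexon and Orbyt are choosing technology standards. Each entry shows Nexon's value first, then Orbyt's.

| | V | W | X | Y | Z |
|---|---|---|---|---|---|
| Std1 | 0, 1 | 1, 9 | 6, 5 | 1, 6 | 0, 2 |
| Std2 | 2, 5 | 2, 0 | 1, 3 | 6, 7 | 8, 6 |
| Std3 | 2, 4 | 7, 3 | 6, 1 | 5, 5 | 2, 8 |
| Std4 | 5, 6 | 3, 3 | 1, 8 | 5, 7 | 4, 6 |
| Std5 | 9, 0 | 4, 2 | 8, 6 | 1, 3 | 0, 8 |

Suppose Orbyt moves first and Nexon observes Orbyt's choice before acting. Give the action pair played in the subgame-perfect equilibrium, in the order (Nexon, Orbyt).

Nexon best-responds to each possible Orbyt move:
- V: Nexon compares 0, 2, 2, 5, 9 and picks Std5; Orbyt would get 0.
- W: Nexon compares 1, 2, 7, 3, 4 and picks Std3; Orbyt would get 3.
- X: Nexon compares 6, 1, 6, 1, 8 and picks Std5; Orbyt would get 6.
- Y: Nexon compares 1, 6, 5, 5, 1 and picks Std2; Orbyt would get 7.
- Z: Nexon compares 0, 8, 2, 4, 0 and picks Std2; Orbyt would get 6.
Maximizing over 0, 3, 6, 7, 6, Orbyt chooses Y. Subgame-perfect outcome: (Std2, Y) with payoffs (6, 7).

(Std2, Y)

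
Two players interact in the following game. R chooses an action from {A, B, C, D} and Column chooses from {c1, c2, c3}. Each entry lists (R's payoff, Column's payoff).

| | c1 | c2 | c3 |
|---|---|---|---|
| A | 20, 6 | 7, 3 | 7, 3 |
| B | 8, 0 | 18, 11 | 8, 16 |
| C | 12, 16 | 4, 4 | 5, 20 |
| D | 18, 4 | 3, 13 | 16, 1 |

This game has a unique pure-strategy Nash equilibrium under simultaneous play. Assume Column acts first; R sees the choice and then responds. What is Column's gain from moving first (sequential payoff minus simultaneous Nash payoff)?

Solve by backward induction (Column leads).
- c1: R compares 20, 8, 12, 18 and picks A; Column would get 6.
- c2: R compares 7, 18, 4, 3 and picks B; Column would get 11.
- c3: R compares 7, 8, 5, 16 and picks D; Column would get 1.
Column's induced payoffs are 6, 11, 1, so Column commits to c2. Subgame-perfect outcome: (B, c2) with payoffs (18, 11).
For the simultaneous game, intersect best replies.
R's best replies: c1→A; c2→B; c3→D.
Column's best replies: A→c1; B→c3; C→c3; D→c2.
Only (A, c1) has each player best-responding; Nash payoffs (20, 6).
Column's commitment gain: 11 − 6 = 5.

5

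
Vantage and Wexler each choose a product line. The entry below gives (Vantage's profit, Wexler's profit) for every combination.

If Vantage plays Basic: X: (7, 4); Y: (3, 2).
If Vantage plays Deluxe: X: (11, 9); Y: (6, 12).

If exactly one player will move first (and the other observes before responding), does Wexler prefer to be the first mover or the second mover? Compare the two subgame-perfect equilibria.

first

If Vantage leads: Wexler's best replies are Basic→X, Deluxe→Y; Vantage's induced payoffs 7, 6; outcome (Basic, X), payoffs (7, 4).
If Wexler leads: Vantage's best replies are X→Deluxe, Y→Deluxe; Wexler's induced payoffs 9, 12; outcome (Deluxe, Y), payoffs (6, 12).
Wexler gets 12 moving first and 4 moving second, so Wexler prefers to move first.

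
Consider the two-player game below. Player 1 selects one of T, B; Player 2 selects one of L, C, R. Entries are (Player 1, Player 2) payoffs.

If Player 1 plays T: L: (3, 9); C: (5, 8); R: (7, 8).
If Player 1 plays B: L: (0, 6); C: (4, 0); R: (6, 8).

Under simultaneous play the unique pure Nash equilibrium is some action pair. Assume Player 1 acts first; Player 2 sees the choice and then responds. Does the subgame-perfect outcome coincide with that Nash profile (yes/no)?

no

Backward induction with Player 1 moving first.
- T → Player 2 plays L (best of 9, 8, 8); Player 1 gets 3.
- B → Player 2 plays R (best of 6, 0, 8); Player 1 gets 6.
Player 1's induced payoffs are 3, 6, so Player 1 commits to B. Subgame-perfect outcome: (B, R) with payoffs (6, 8).
Under simultaneous play:
Player 1's best replies: L→T; C→T; R→T.
Player 2's best replies: T→L; B→R.
Only (T, L) has each player best-responding; Nash payoffs (3, 9).
Sequential outcome (B, R) differs from the Nash profile (T, L).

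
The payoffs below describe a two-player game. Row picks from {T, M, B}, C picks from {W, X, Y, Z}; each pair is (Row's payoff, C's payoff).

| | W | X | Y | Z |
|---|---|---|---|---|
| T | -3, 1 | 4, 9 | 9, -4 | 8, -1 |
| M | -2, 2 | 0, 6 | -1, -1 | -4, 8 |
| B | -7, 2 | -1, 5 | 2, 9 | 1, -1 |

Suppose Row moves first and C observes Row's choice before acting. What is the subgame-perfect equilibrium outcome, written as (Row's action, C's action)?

Work backward from C's decision.
- T: C compares 1, 9, -4, -1 and picks X; Row would get 4.
- M: C compares 2, 6, -1, 8 and picks Z; Row would get -4.
- B: C compares 2, 5, 9, -1 and picks Y; Row would get 2.
Row's induced payoffs are 4, -4, 2, so Row commits to T. Subgame-perfect outcome: (T, X) with payoffs (4, 9).

(T, X)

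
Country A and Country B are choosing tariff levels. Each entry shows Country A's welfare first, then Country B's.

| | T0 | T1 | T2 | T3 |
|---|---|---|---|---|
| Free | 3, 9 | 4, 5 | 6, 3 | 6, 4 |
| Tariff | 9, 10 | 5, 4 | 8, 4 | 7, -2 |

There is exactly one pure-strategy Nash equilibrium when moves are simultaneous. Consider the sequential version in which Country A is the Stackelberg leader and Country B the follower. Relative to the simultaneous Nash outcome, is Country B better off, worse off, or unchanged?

Backward induction with Country A moving first.
- Free: BR = T0, leader payoff 3.
- Tariff: BR = T0, leader payoff 9.
Among 3, 9, the best is 9 at Tariff. Subgame-perfect outcome: (Tariff, T0) with payoffs (9, 10).
For the simultaneous game, intersect best replies.
Country A's best replies: T0→Tariff; T1→Tariff; T2→Tariff; T3→Tariff.
Country B's best replies: Free→T0; Tariff→T0.
Only (Tariff, T0) has each player best-responding; Nash payoffs (9, 10).
Country B earns 10 sequentially versus 10 at the Nash outcome: unchanged.

unchanged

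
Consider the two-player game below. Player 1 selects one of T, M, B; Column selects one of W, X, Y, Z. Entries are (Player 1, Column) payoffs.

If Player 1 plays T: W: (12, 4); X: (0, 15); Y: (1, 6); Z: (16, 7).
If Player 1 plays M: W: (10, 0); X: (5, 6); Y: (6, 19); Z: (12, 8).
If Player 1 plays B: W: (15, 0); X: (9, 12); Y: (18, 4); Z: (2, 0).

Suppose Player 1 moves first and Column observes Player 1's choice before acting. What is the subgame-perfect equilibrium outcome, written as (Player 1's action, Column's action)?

(B, X)

Work backward from Column's decision.
- T: Column compares 4, 15, 6, 7 and picks X; Player 1 would get 0.
- M: Column compares 0, 6, 19, 8 and picks Y; Player 1 would get 6.
- B: Column compares 0, 12, 4, 0 and picks X; Player 1 would get 9.
Maximizing over 0, 6, 9, Player 1 chooses B. Subgame-perfect outcome: (B, X) with payoffs (9, 12).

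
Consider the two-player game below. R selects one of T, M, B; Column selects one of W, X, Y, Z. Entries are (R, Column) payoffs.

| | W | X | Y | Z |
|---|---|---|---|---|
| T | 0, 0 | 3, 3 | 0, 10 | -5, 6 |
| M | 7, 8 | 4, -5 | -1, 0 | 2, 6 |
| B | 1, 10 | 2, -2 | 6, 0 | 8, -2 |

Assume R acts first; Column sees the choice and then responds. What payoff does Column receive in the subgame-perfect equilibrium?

Work backward from Column's decision.
- T: Column compares 0, 3, 10, 6 and picks Y; R would get 0.
- M: Column compares 8, -5, 0, 6 and picks W; R would get 7.
- B: Column compares 10, -2, 0, -2 and picks W; R would get 1.
Among 0, 7, 1, the best is 7 at M. Subgame-perfect outcome: (M, W) with payoffs (7, 8).

8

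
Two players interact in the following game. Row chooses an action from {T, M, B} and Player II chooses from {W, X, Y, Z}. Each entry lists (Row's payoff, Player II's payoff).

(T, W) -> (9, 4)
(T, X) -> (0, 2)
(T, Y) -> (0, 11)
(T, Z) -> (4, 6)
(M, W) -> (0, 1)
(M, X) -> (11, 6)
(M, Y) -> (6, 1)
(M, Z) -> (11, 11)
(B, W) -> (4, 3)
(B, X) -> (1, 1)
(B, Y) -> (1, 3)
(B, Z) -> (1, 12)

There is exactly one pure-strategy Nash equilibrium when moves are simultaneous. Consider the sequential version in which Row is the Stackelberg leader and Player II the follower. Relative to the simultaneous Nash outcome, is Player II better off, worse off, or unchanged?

Work backward from Player II's decision.
- T: BR = Y, leader payoff 0.
- M: BR = Z, leader payoff 11.
- B: BR = Z, leader payoff 1.
Among 0, 11, 1, the best is 11 at M. Subgame-perfect outcome: (M, Z) with payoffs (11, 11).
Now find the simultaneous Nash equilibrium.
Row's best replies: W→T; X→M; Y→M; Z→M.
Player II's best replies: T→Y; M→Z; B→Z.
Only (M, Z) has each player best-responding; Nash payoffs (11, 11).
Player II earns 11 sequentially versus 11 at the Nash outcome: unchanged.

unchanged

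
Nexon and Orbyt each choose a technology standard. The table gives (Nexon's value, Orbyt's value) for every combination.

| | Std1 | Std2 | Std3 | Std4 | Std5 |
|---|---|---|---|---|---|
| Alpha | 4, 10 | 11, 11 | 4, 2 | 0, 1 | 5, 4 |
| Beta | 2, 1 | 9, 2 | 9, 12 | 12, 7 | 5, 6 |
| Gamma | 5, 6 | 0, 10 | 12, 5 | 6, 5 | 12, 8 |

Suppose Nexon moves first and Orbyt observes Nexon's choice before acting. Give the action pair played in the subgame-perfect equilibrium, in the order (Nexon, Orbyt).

(Alpha, Std2)

Work backward from Orbyt's decision.
- Alpha → Orbyt plays Std2 (best of 10, 11, 2, 1, 4); Nexon gets 11.
- Beta → Orbyt plays Std3 (best of 1, 2, 12, 7, 6); Nexon gets 9.
- Gamma → Orbyt plays Std2 (best of 6, 10, 5, 5, 8); Nexon gets 0.
Among 11, 9, 0, the best is 11 at Alpha. Subgame-perfect outcome: (Alpha, Std2) with payoffs (11, 11).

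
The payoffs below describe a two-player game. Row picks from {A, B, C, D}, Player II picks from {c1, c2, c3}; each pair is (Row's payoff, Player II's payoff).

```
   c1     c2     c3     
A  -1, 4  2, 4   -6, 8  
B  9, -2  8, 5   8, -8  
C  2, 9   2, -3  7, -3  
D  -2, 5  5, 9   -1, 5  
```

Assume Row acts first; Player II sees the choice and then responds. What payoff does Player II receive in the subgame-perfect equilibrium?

Work backward from Player II's decision.
- A: BR = c3, leader payoff -6.
- B: BR = c2, leader payoff 8.
- C: BR = c1, leader payoff 2.
- D: BR = c2, leader payoff 5.
Maximizing over -6, 8, 2, 5, Row chooses B. Subgame-perfect outcome: (B, c2) with payoffs (8, 5).

5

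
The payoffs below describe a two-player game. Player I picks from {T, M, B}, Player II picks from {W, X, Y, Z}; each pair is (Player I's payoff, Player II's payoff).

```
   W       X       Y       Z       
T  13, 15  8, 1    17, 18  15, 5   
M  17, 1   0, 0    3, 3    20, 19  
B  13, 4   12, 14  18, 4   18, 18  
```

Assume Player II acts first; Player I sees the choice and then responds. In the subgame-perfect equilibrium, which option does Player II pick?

Solve by backward induction (Player II leads).
- W → Player I plays M (best of 13, 17, 13); Player II gets 1.
- X → Player I plays B (best of 8, 0, 12); Player II gets 14.
- Y → Player I plays B (best of 17, 3, 18); Player II gets 4.
- Z → Player I plays M (best of 15, 20, 18); Player II gets 19.
Player II's induced payoffs are 1, 14, 4, 19, so Player II commits to Z. Subgame-perfect outcome: (M, Z) with payoffs (20, 19).

Z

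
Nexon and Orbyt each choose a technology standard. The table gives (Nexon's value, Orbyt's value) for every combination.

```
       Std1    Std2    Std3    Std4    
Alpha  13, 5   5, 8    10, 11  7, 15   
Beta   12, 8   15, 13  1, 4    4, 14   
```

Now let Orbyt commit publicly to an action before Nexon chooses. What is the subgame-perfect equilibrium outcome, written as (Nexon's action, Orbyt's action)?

(Alpha, Std4)

Nexon best-responds to each possible Orbyt move:
- Std1: Nexon compares 13, 12 and picks Alpha; Orbyt would get 5.
- Std2: Nexon compares 5, 15 and picks Beta; Orbyt would get 13.
- Std3: Nexon compares 10, 1 and picks Alpha; Orbyt would get 11.
- Std4: Nexon compares 7, 4 and picks Alpha; Orbyt would get 15.
Maximizing over 5, 13, 11, 15, Orbyt chooses Std4. Subgame-perfect outcome: (Alpha, Std4) with payoffs (7, 15).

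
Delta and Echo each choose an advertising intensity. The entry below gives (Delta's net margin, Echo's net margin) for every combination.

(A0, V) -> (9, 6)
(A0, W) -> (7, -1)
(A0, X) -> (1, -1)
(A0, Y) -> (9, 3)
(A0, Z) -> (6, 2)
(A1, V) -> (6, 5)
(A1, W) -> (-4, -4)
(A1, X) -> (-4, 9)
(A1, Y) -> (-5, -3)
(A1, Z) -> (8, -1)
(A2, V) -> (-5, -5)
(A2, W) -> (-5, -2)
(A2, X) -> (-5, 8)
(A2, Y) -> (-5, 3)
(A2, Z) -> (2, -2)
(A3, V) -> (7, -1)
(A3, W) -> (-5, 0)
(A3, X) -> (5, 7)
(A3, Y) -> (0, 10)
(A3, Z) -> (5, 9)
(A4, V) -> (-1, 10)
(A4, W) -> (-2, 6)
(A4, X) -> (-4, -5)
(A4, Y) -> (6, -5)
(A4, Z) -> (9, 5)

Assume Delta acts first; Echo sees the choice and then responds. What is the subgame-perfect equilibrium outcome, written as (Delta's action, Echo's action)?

(A0, V)

Work backward from Echo's decision.
- A0: BR = V, leader payoff 9.
- A1: BR = X, leader payoff -4.
- A2: BR = X, leader payoff -5.
- A3: BR = Y, leader payoff 0.
- A4: BR = V, leader payoff -1.
Delta's induced payoffs are 9, -4, -5, 0, -1, so Delta commits to A0. Subgame-perfect outcome: (A0, V) with payoffs (9, 6).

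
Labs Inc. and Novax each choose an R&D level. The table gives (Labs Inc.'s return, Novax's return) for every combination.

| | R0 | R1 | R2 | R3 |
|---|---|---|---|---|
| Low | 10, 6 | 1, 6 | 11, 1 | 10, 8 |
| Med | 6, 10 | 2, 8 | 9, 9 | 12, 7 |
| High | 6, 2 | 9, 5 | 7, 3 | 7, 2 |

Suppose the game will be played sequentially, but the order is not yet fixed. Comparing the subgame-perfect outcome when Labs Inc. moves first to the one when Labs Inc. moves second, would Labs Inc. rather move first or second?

If Labs Inc. leads: Novax's best replies are Low→R3, Med→R0, High→R1; Labs Inc.'s induced payoffs 10, 6, 9; outcome (Low, R3), payoffs (10, 8).
If Novax leads: Labs Inc.'s best replies are R0→Low, R1→High, R2→Low, R3→Med; Novax's induced payoffs 6, 5, 1, 7; outcome (Med, R3), payoffs (12, 7).
Labs Inc. gets 10 moving first and 12 moving second, so Labs Inc. prefers to move second.

second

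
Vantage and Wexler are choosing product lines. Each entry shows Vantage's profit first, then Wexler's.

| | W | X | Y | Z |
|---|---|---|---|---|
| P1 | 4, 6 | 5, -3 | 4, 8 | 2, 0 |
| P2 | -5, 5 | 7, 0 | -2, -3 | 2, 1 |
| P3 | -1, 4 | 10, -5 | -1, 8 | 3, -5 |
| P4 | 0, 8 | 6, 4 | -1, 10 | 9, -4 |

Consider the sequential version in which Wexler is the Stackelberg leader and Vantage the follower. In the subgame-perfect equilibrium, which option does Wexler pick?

Vantage best-responds to each possible Wexler move:
- W: BR = P1, leader payoff 6.
- X: BR = P3, leader payoff -5.
- Y: BR = P1, leader payoff 8.
- Z: BR = P4, leader payoff -4.
Maximizing over 6, -5, 8, -4, Wexler chooses Y. Subgame-perfect outcome: (P1, Y) with payoffs (4, 8).

Y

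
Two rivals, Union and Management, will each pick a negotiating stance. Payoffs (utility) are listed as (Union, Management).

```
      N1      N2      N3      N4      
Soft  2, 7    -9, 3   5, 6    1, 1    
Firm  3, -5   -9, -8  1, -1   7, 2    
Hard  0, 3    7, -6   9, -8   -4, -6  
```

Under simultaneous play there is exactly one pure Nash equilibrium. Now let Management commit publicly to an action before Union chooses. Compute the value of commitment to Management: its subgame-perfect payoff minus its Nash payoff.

0

Work backward from Union's decision.
- N1: BR = Firm, leader payoff -5.
- N2: BR = Hard, leader payoff -6.
- N3: BR = Hard, leader payoff -8.
- N4: BR = Firm, leader payoff 2.
Maximizing over -5, -6, -8, 2, Management chooses N4. Subgame-perfect outcome: (Firm, N4) with payoffs (7, 2).
Now find the simultaneous Nash equilibrium.
Union's best replies: N1→Firm; N2→Hard; N3→Hard; N4→Firm.
Management's best replies: Soft→N1; Firm→N4; Hard→N1.
Only (Firm, N4) has each player best-responding; Nash payoffs (7, 2).
Management's commitment gain: 2 − 2 = 0.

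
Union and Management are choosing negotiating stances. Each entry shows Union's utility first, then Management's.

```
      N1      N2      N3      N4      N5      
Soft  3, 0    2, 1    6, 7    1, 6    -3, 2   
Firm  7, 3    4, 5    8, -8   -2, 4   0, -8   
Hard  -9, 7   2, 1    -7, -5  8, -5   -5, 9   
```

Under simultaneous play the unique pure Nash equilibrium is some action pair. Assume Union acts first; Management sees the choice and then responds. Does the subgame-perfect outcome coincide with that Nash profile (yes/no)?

Management best-responds to each possible Union move:
- Soft → Management plays N3 (best of 0, 1, 7, 6, 2); Union gets 6.
- Firm → Management plays N2 (best of 3, 5, -8, 4, -8); Union gets 4.
- Hard → Management plays N5 (best of 7, 1, -5, -5, 9); Union gets -5.
Among 6, 4, -5, the best is 6 at Soft. Subgame-perfect outcome: (Soft, N3) with payoffs (6, 7).
Now find the simultaneous Nash equilibrium.
Union's best replies: N1→Firm; N2→Firm; N3→Firm; N4→Hard; N5→Firm.
Management's best replies: Soft→N3; Firm→N2; Hard→N5.
Only (Firm, N2) has each player best-responding; Nash payoffs (4, 5).
Sequential outcome (Soft, N3) differs from the Nash profile (Firm, N2).

no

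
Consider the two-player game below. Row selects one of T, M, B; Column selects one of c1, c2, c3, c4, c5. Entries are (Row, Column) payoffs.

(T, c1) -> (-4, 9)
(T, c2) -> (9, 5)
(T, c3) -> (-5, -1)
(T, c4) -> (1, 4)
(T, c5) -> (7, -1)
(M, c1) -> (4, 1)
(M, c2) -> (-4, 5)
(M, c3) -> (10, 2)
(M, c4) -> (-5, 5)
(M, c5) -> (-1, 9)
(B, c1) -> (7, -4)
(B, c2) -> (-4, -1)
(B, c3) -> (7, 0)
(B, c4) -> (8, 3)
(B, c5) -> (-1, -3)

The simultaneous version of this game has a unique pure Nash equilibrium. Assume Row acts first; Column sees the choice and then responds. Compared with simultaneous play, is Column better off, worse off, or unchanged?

Column best-responds to each possible Row move:
- T: BR = c1, leader payoff -4.
- M: BR = c5, leader payoff -1.
- B: BR = c4, leader payoff 8.
Among -4, -1, 8, the best is 8 at B. Subgame-perfect outcome: (B, c4) with payoffs (8, 3).
Now find the simultaneous Nash equilibrium.
Row's best replies: c1→B; c2→T; c3→M; c4→B; c5→T.
Column's best replies: T→c1; M→c5; B→c4.
The unique mutual best reply is (B, c4), giving (8, 3).
Column earns 3 sequentially versus 3 at the Nash outcome: unchanged.

unchanged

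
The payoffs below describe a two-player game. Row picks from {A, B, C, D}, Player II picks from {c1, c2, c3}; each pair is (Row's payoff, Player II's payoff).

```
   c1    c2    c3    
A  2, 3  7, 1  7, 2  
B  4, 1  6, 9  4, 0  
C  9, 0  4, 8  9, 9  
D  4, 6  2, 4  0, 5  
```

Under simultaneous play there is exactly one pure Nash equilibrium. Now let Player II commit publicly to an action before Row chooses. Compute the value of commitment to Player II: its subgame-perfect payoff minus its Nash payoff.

Backward induction with Player II moving first.
- c1: Row compares 2, 4, 9, 4 and picks C; Player II would get 0.
- c2: Row compares 7, 6, 4, 2 and picks A; Player II would get 1.
- c3: Row compares 7, 4, 9, 0 and picks C; Player II would get 9.
Maximizing over 0, 1, 9, Player II chooses c3. Subgame-perfect outcome: (C, c3) with payoffs (9, 9).
For the simultaneous game, intersect best replies.
Row's best replies: c1→C; c2→A; c3→C.
Player II's best replies: A→c1; B→c2; C→c3; D→c1.
Only (C, c3) has each player best-responding; Nash payoffs (9, 9).
Player II's commitment gain: 9 − 9 = 0.

0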